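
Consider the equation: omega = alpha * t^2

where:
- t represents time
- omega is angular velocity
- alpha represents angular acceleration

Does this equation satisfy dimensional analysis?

No

t (time) has dimensions [T].
omega (angular velocity) has dimensions [T^-1].
alpha (angular acceleration) has dimensions [T^-2].

Left side: [T^-1]
Right side: [dimensionless]

The two sides have different dimensions, so the equation is NOT dimensionally consistent.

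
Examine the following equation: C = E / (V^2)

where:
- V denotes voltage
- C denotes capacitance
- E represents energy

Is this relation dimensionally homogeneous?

Yes

V (voltage) has dimensions [I^-1 L^2 M T^-3].
C (capacitance) has dimensions [I^2 L^-2 M^-1 T^4].
E (energy) has dimensions [L^2 M T^-2].

Left side: [I^2 L^-2 M^-1 T^4]
Right side: [I^2 L^-2 M^-1 T^4]

Both sides have the same dimensions, so the equation is dimensionally consistent.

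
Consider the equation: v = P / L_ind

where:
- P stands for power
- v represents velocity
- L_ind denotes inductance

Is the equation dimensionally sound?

No

P (power) has dimensions [L^2 M T^-3].
v (velocity) has dimensions [L T^-1].
L_ind (inductance) has dimensions [I^-2 L^2 M T^-2].

Left side: [L T^-1]
Right side: [I^2 T^-1]

The two sides have different dimensions, so the equation is NOT dimensionally consistent.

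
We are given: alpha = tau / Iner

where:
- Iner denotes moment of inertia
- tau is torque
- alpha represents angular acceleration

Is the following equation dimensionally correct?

Yes

Iner (moment of inertia) has dimensions [L^2 M].
tau (torque) has dimensions [L^2 M T^-2].
alpha (angular acceleration) has dimensions [T^-2].

Left side: [T^-2]
Right side: [T^-2]

Both sides have the same dimensions, so the equation is dimensionally consistent.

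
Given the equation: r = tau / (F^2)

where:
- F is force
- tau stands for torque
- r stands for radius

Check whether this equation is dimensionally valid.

No

F (force) has dimensions [L M T^-2].
tau (torque) has dimensions [L^2 M T^-2].
r (radius) has dimensions [L].

Left side: [L]
Right side: [M^-1 T^2]

The two sides have different dimensions, so the equation is NOT dimensionally consistent.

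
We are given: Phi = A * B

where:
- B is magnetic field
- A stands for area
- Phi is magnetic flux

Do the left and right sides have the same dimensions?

Yes

B (magnetic field) has dimensions [I^-1 M T^-2].
A (area) has dimensions [L^2].
Phi (magnetic flux) has dimensions [I^-1 L^2 M T^-2].

Left side: [I^-1 L^2 M T^-2]
Right side: [I^-1 L^2 M T^-2]

Both sides have the same dimensions, so the equation is dimensionally consistent.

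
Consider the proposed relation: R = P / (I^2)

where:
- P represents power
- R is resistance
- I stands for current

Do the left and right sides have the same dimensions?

Yes

P (power) has dimensions [L^2 M T^-3].
R (resistance) has dimensions [I^-2 L^2 M T^-3].
I (current) has dimensions [I].

Left side: [I^-2 L^2 M T^-3]
Right side: [I^-2 L^2 M T^-3]

Both sides have the same dimensions, so the equation is dimensionally consistent.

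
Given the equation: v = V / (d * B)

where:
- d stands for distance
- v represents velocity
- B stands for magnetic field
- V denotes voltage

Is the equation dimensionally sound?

Yes

d (distance) has dimensions [L].
v (velocity) has dimensions [L T^-1].
B (magnetic field) has dimensions [I^-1 M T^-2].
V (voltage) has dimensions [I^-1 L^2 M T^-3].

Left side: [L T^-1]
Right side: [L T^-1]

Both sides have the same dimensions, so the equation is dimensionally consistent.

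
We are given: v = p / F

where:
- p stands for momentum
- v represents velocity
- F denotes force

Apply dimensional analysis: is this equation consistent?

No

p (momentum) has dimensions [L M T^-1].
v (velocity) has dimensions [L T^-1].
F (force) has dimensions [L M T^-2].

Left side: [L T^-1]
Right side: [T]

The two sides have different dimensions, so the equation is NOT dimensionally consistent.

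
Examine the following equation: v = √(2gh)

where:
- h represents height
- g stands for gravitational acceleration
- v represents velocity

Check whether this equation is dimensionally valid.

Yes

h (height) has dimensions [L].
g (gravitational acceleration) has dimensions [L T^-2].
v (velocity) has dimensions [L T^-1].

Left side: [L T^-1]
Right side: [L T^-1]

Both sides have the same dimensions, so the equation is dimensionally consistent.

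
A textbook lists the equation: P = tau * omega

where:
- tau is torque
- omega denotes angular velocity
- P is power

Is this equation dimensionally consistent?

Yes

tau (torque) has dimensions [L^2 M T^-2].
omega (angular velocity) has dimensions [T^-1].
P (power) has dimensions [L^2 M T^-3].

Left side: [L^2 M T^-3]
Right side: [L^2 M T^-3]

Both sides have the same dimensions, so the equation is dimensionally consistent.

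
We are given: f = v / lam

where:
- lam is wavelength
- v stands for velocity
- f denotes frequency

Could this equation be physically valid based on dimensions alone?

Yes

lam (wavelength) has dimensions [L].
v (velocity) has dimensions [L T^-1].
f (frequency) has dimensions [T^-1].

Left side: [T^-1]
Right side: [T^-1]

Both sides have the same dimensions, so the equation is dimensionally consistent.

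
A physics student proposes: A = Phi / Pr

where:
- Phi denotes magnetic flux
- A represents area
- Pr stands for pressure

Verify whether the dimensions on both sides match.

No

Phi (magnetic flux) has dimensions [I^-1 L^2 M T^-2].
A (area) has dimensions [L^2].
Pr (pressure) has dimensions [L^-1 M T^-2].

Left side: [L^2]
Right side: [I^-1 L^3]

The two sides have different dimensions, so the equation is NOT dimensionally consistent.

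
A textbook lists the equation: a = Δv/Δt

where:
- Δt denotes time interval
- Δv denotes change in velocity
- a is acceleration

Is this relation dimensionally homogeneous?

Yes

Δt (time interval) has dimensions [T].
Δv (change in velocity) has dimensions [L T^-1].
a (acceleration) has dimensions [L T^-2].

Left side: [L T^-2]
Right side: [L T^-2]

Both sides have the same dimensions, so the equation is dimensionally consistent.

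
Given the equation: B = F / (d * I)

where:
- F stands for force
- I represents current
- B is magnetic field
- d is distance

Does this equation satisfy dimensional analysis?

Yes

F (force) has dimensions [L M T^-2].
I (current) has dimensions [I].
B (magnetic field) has dimensions [I^-1 M T^-2].
d (distance) has dimensions [L].

Left side: [I^-1 M T^-2]
Right side: [I^-1 M T^-2]

Both sides have the same dimensions, so the equation is dimensionally consistent.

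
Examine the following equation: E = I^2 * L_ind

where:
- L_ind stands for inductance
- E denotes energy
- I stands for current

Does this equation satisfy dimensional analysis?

Yes

L_ind (inductance) has dimensions [I^-2 L^2 M T^-2].
E (energy) has dimensions [L^2 M T^-2].
I (current) has dimensions [I].

Left side: [L^2 M T^-2]
Right side: [L^2 M T^-2]

Both sides have the same dimensions, so the equation is dimensionally consistent.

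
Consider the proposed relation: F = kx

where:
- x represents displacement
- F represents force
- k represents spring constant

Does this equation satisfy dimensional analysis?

Yes

x (displacement) has dimensions [L].
F (force) has dimensions [L M T^-2].
k (spring constant) has dimensions [M T^-2].

Left side: [L M T^-2]
Right side: [L M T^-2]

Both sides have the same dimensions, so the equation is dimensionally consistent.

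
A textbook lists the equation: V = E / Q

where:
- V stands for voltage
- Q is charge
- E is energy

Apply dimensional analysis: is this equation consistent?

Yes

V (voltage) has dimensions [I^-1 L^2 M T^-3].
Q (charge) has dimensions [I T].
E (energy) has dimensions [L^2 M T^-2].

Left side: [I^-1 L^2 M T^-3]
Right side: [I^-1 L^2 M T^-3]

Both sides have the same dimensions, so the equation is dimensionally consistent.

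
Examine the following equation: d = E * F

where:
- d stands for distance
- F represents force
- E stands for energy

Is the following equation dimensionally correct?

No

d (distance) has dimensions [L].
F (force) has dimensions [L M T^-2].
E (energy) has dimensions [L^2 M T^-2].

Left side: [L]
Right side: [L^3 M^2 T^-4]

The two sides have different dimensions, so the equation is NOT dimensionally consistent.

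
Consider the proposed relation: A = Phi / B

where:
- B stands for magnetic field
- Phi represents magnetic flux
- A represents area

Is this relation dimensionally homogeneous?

Yes

B (magnetic field) has dimensions [I^-1 M T^-2].
Phi (magnetic flux) has dimensions [I^-1 L^2 M T^-2].
A (area) has dimensions [L^2].

Left side: [L^2]
Right side: [L^2]

Both sides have the same dimensions, so the equation is dimensionally consistent.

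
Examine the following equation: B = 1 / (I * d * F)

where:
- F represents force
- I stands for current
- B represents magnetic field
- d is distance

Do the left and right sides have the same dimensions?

No

F (force) has dimensions [L M T^-2].
I (current) has dimensions [I].
B (magnetic field) has dimensions [I^-1 M T^-2].
d (distance) has dimensions [L].

Left side: [I^-1 M T^-2]
Right side: [I^-1 L^-2 M^-1 T^2]

The two sides have different dimensions, so the equation is NOT dimensionally consistent.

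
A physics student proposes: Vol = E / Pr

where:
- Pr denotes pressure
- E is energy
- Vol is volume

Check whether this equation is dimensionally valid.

Yes

Pr (pressure) has dimensions [L^-1 M T^-2].
E (energy) has dimensions [L^2 M T^-2].
Vol (volume) has dimensions [L^3].

Left side: [L^3]
Right side: [L^3]

Both sides have the same dimensions, so the equation is dimensionally consistent.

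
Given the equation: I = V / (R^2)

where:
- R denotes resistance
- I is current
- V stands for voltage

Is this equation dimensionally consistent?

No

R (resistance) has dimensions [I^-2 L^2 M T^-3].
I (current) has dimensions [I].
V (voltage) has dimensions [I^-1 L^2 M T^-3].

Left side: [I]
Right side: [I^3 L^-2 M^-1 T^3]

The two sides have different dimensions, so the equation is NOT dimensionally consistent.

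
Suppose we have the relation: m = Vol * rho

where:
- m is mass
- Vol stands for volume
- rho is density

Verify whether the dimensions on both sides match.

Yes

m (mass) has dimensions [M].
Vol (volume) has dimensions [L^3].
rho (density) has dimensions [L^-3 M].

Left side: [M]
Right side: [M]

Both sides have the same dimensions, so the equation is dimensionally consistent.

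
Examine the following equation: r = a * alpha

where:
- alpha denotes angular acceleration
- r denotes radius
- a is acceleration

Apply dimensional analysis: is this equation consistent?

No

alpha (angular acceleration) has dimensions [T^-2].
r (radius) has dimensions [L].
a (acceleration) has dimensions [L T^-2].

Left side: [L]
Right side: [L T^-4]

The two sides have different dimensions, so the equation is NOT dimensionally consistent.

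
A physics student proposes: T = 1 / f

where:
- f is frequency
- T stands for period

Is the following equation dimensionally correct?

Yes

f (frequency) has dimensions [T^-1].
T (period) has dimensions [T].

Left side: [T]
Right side: [T]

Both sides have the same dimensions, so the equation is dimensionally consistent.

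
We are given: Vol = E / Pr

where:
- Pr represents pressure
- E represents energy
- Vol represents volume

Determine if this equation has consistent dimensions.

Yes

Pr (pressure) has dimensions [L^-1 M T^-2].
E (energy) has dimensions [L^2 M T^-2].
Vol (volume) has dimensions [L^3].

Left side: [L^3]
Right side: [L^3]

Both sides have the same dimensions, so the equation is dimensionally consistent.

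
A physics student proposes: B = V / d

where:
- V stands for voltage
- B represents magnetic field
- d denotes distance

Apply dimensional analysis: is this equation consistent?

No

V (voltage) has dimensions [I^-1 L^2 M T^-3].
B (magnetic field) has dimensions [I^-1 M T^-2].
d (distance) has dimensions [L].

Left side: [I^-1 M T^-2]
Right side: [I^-1 L M T^-3]

The two sides have different dimensions, so the equation is NOT dimensionally consistent.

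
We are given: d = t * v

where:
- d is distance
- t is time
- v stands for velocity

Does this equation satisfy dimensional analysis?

Yes

d (distance) has dimensions [L].
t (time) has dimensions [T].
v (velocity) has dimensions [L T^-1].

Left side: [L]
Right side: [L]

Both sides have the same dimensions, so the equation is dimensionally consistent.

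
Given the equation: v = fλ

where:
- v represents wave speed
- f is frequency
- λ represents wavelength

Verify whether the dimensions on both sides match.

Yes

v (wave speed) has dimensions [L T^-1].
f (frequency) has dimensions [T^-1].
λ (wavelength) has dimensions [L].

Left side: [L T^-1]
Right side: [L T^-1]

Both sides have the same dimensions, so the equation is dimensionally consistent.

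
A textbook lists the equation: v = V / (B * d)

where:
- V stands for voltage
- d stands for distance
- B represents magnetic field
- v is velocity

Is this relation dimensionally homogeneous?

Yes

V (voltage) has dimensions [I^-1 L^2 M T^-3].
d (distance) has dimensions [L].
B (magnetic field) has dimensions [I^-1 M T^-2].
v (velocity) has dimensions [L T^-1].

Left side: [L T^-1]
Right side: [L T^-1]

Both sides have the same dimensions, so the equation is dimensionally consistent.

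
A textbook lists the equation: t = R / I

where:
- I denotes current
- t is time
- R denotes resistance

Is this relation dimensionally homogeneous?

No

I (current) has dimensions [I].
t (time) has dimensions [T].
R (resistance) has dimensions [I^-2 L^2 M T^-3].

Left side: [T]
Right side: [I^-3 L^2 M T^-3]

The two sides have different dimensions, so the equation is NOT dimensionally consistent.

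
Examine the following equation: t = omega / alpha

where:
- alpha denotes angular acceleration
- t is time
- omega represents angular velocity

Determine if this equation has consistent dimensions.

Yes

alpha (angular acceleration) has dimensions [T^-2].
t (time) has dimensions [T].
omega (angular velocity) has dimensions [T^-1].

Left side: [T]
Right side: [T]

Both sides have the same dimensions, so the equation is dimensionally consistent.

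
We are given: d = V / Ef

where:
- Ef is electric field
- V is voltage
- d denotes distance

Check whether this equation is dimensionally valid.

Yes

Ef (electric field) has dimensions [I^-1 L M T^-3].
V (voltage) has dimensions [I^-1 L^2 M T^-3].
d (distance) has dimensions [L].

Left side: [L]
Right side: [L]

Both sides have the same dimensions, so the equation is dimensionally consistent.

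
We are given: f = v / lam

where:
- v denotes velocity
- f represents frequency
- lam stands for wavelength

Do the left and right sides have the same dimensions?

Yes

v (velocity) has dimensions [L T^-1].
f (frequency) has dimensions [T^-1].
lam (wavelength) has dimensions [L].

Left side: [T^-1]
Right side: [T^-1]

Both sides have the same dimensions, so the equation is dimensionally consistent.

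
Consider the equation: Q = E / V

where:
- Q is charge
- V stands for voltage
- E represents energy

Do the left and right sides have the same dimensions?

Yes

Q (charge) has dimensions [I T].
V (voltage) has dimensions [I^-1 L^2 M T^-3].
E (energy) has dimensions [L^2 M T^-2].

Left side: [I T]
Right side: [I T]

Both sides have the same dimensions, so the equation is dimensionally consistent.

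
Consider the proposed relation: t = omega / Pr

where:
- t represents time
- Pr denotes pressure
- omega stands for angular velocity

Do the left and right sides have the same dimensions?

No

t (time) has dimensions [T].
Pr (pressure) has dimensions [L^-1 M T^-2].
omega (angular velocity) has dimensions [T^-1].

Left side: [T]
Right side: [L M^-1 T]

The two sides have different dimensions, so the equation is NOT dimensionally consistent.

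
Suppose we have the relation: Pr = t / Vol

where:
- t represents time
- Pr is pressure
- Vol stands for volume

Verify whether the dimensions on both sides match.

No

t (time) has dimensions [T].
Pr (pressure) has dimensions [L^-1 M T^-2].
Vol (volume) has dimensions [L^3].

Left side: [L^-1 M T^-2]
Right side: [L^-3 T]

The two sides have different dimensions, so the equation is NOT dimensionally consistent.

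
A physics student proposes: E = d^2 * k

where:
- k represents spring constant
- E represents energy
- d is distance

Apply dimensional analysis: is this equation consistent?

Yes

k (spring constant) has dimensions [M T^-2].
E (energy) has dimensions [L^2 M T^-2].
d (distance) has dimensions [L].

Left side: [L^2 M T^-2]
Right side: [L^2 M T^-2]

Both sides have the same dimensions, so the equation is dimensionally consistent.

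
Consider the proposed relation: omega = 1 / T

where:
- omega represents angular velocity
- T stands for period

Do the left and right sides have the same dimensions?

Yes

omega (angular velocity) has dimensions [T^-1].
T (period) has dimensions [T].

Left side: [T^-1]
Right side: [T^-1]

Both sides have the same dimensions, so the equation is dimensionally consistent.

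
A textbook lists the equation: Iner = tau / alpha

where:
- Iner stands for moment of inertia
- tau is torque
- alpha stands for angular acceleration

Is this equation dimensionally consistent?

Yes

Iner (moment of inertia) has dimensions [L^2 M].
tau (torque) has dimensions [L^2 M T^-2].
alpha (angular acceleration) has dimensions [T^-2].

Left side: [L^2 M]
Right side: [L^2 M]

Both sides have the same dimensions, so the equation is dimensionally consistent.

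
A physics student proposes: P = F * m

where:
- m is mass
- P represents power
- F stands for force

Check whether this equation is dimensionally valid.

No

m (mass) has dimensions [M].
P (power) has dimensions [L^2 M T^-3].
F (force) has dimensions [L M T^-2].

Left side: [L^2 M T^-3]
Right side: [L M^2 T^-2]

The two sides have different dimensions, so the equation is NOT dimensionally consistent.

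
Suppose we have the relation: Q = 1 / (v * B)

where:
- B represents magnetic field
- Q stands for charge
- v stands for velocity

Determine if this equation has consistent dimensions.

No

B (magnetic field) has dimensions [I^-1 M T^-2].
Q (charge) has dimensions [I T].
v (velocity) has dimensions [L T^-1].

Left side: [I T]
Right side: [I L^-1 M^-1 T^3]

The two sides have different dimensions, so the equation is NOT dimensionally consistent.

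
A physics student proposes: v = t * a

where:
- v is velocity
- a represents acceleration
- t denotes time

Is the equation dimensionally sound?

Yes

v (velocity) has dimensions [L T^-1].
a (acceleration) has dimensions [L T^-2].
t (time) has dimensions [T].

Left side: [L T^-1]
Right side: [L T^-1]

Both sides have the same dimensions, so the equation is dimensionally consistent.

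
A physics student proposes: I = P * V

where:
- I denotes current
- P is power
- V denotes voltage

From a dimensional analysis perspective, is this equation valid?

No

I (current) has dimensions [I].
P (power) has dimensions [L^2 M T^-3].
V (voltage) has dimensions [I^-1 L^2 M T^-3].

Left side: [I]
Right side: [I^-1 L^4 M^2 T^-6]

The two sides have different dimensions, so the equation is NOT dimensionally consistent.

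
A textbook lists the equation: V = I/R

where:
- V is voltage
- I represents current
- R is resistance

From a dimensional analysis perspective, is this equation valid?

No

V (voltage) has dimensions [I^-1 L^2 M T^-3].
I (current) has dimensions [I].
R (resistance) has dimensions [I^-2 L^2 M T^-3].

Left side: [I^-1 L^2 M T^-3]
Right side: [I^3 L^-2 M^-1 T^3]

The two sides have different dimensions, so the equation is NOT dimensionally consistent.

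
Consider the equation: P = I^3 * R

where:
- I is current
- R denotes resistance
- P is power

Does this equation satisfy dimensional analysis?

No

I (current) has dimensions [I].
R (resistance) has dimensions [I^-2 L^2 M T^-3].
P (power) has dimensions [L^2 M T^-3].

Left side: [L^2 M T^-3]
Right side: [I L^2 M T^-3]

The two sides have different dimensions, so the equation is NOT dimensionally consistent.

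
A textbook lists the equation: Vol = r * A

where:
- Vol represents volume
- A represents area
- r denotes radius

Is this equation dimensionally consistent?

Yes

Vol (volume) has dimensions [L^3].
A (area) has dimensions [L^2].
r (radius) has dimensions [L].

Left side: [L^3]
Right side: [L^3]

Both sides have the same dimensions, so the equation is dimensionally consistent.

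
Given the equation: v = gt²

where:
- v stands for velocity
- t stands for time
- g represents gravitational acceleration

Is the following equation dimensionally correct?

No

v (velocity) has dimensions [L T^-1].
t (time) has dimensions [T].
g (gravitational acceleration) has dimensions [L T^-2].

Left side: [L T^-1]
Right side: [L]

The two sides have different dimensions, so the equation is NOT dimensionally consistent.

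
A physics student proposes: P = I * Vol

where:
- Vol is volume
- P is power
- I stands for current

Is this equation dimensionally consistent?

No

Vol (volume) has dimensions [L^3].
P (power) has dimensions [L^2 M T^-3].
I (current) has dimensions [I].

Left side: [L^2 M T^-3]
Right side: [I L^3]

The two sides have different dimensions, so the equation is NOT dimensionally consistent.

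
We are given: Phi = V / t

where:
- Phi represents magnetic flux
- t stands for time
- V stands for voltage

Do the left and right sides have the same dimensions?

No

Phi (magnetic flux) has dimensions [I^-1 L^2 M T^-2].
t (time) has dimensions [T].
V (voltage) has dimensions [I^-1 L^2 M T^-3].

Left side: [I^-1 L^2 M T^-2]
Right side: [I^-1 L^2 M T^-4]

The two sides have different dimensions, so the equation is NOT dimensionally consistent.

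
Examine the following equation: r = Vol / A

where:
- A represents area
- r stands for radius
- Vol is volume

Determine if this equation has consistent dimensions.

Yes

A (area) has dimensions [L^2].
r (radius) has dimensions [L].
Vol (volume) has dimensions [L^3].

Left side: [L]
Right side: [L]

Both sides have the same dimensions, so the equation is dimensionally consistent.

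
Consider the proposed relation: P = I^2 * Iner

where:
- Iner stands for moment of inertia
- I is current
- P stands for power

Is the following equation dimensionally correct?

No

Iner (moment of inertia) has dimensions [L^2 M].
I (current) has dimensions [I].
P (power) has dimensions [L^2 M T^-3].

Left side: [L^2 M T^-3]
Right side: [I^2 L^2 M]

The two sides have different dimensions, so the equation is NOT dimensionally consistent.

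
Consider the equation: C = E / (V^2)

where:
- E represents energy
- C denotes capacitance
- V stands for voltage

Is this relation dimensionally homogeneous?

Yes

E (energy) has dimensions [L^2 M T^-2].
C (capacitance) has dimensions [I^2 L^-2 M^-1 T^4].
V (voltage) has dimensions [I^-1 L^2 M T^-3].

Left side: [I^2 L^-2 M^-1 T^4]
Right side: [I^2 L^-2 M^-1 T^4]

Both sides have the same dimensions, so the equation is dimensionally consistent.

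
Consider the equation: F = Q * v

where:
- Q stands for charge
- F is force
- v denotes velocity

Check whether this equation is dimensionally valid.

No

Q (charge) has dimensions [I T].
F (force) has dimensions [L M T^-2].
v (velocity) has dimensions [L T^-1].

Left side: [L M T^-2]
Right side: [I L]

The two sides have different dimensions, so the equation is NOT dimensionally consistent.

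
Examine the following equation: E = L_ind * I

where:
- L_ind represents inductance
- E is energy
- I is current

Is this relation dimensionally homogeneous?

No

L_ind (inductance) has dimensions [I^-2 L^2 M T^-2].
E (energy) has dimensions [L^2 M T^-2].
I (current) has dimensions [I].

Left side: [L^2 M T^-2]
Right side: [I^-1 L^2 M T^-2]

The two sides have different dimensions, so the equation is NOT dimensionally consistent.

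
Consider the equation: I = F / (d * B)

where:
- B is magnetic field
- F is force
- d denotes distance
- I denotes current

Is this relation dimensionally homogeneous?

Yes

B (magnetic field) has dimensions [I^-1 M T^-2].
F (force) has dimensions [L M T^-2].
d (distance) has dimensions [L].
I (current) has dimensions [I].

Left side: [I]
Right side: [I]

Both sides have the same dimensions, so the equation is dimensionally consistent.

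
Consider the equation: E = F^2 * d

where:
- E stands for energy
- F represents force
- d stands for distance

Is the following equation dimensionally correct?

No

E (energy) has dimensions [L^2 M T^-2].
F (force) has dimensions [L M T^-2].
d (distance) has dimensions [L].

Left side: [L^2 M T^-2]
Right side: [L^3 M^2 T^-4]

The two sides have different dimensions, so the equation is NOT dimensionally consistent.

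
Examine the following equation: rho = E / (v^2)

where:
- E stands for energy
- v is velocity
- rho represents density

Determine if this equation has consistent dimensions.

No

E (energy) has dimensions [L^2 M T^-2].
v (velocity) has dimensions [L T^-1].
rho (density) has dimensions [L^-3 M].

Left side: [L^-3 M]
Right side: [M]

The two sides have different dimensions, so the equation is NOT dimensionally consistent.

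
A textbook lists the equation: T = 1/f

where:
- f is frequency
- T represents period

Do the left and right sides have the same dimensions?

Yes

f (frequency) has dimensions [T^-1].
T (period) has dimensions [T].

Left side: [T]
Right side: [T]

Both sides have the same dimensions, so the equation is dimensionally consistent.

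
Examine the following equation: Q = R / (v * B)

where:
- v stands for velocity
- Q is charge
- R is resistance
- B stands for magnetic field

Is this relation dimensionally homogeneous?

No

v (velocity) has dimensions [L T^-1].
Q (charge) has dimensions [I T].
R (resistance) has dimensions [I^-2 L^2 M T^-3].
B (magnetic field) has dimensions [I^-1 M T^-2].

Left side: [I T]
Right side: [I^-1 L]

The two sides have different dimensions, so the equation is NOT dimensionally consistent.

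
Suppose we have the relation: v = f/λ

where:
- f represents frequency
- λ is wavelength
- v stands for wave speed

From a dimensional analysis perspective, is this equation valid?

No

f (frequency) has dimensions [T^-1].
λ (wavelength) has dimensions [L].
v (wave speed) has dimensions [L T^-1].

Left side: [L T^-1]
Right side: [L^-1 T^-1]

The two sides have different dimensions, so the equation is NOT dimensionally consistent.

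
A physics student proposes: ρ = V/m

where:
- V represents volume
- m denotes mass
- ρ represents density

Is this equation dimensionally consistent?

No

V (volume) has dimensions [L^3].
m (mass) has dimensions [M].
ρ (density) has dimensions [L^-3 M].

Left side: [L^-3 M]
Right side: [L^3 M^-1]

The two sides have different dimensions, so the equation is NOT dimensionally consistent.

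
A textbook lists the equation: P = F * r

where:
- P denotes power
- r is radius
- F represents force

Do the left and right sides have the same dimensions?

No

P (power) has dimensions [L^2 M T^-3].
r (radius) has dimensions [L].
F (force) has dimensions [L M T^-2].

Left side: [L^2 M T^-3]
Right side: [L^2 M T^-2]

The two sides have different dimensions, so the equation is NOT dimensionally consistent.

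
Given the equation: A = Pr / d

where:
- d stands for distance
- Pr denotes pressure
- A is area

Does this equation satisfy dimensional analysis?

No

d (distance) has dimensions [L].
Pr (pressure) has dimensions [L^-1 M T^-2].
A (area) has dimensions [L^2].

Left side: [L^2]
Right side: [L^-2 M T^-2]

The two sides have different dimensions, so the equation is NOT dimensionally consistent.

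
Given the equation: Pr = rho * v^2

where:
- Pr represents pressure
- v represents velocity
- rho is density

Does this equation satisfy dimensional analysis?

Yes

Pr (pressure) has dimensions [L^-1 M T^-2].
v (velocity) has dimensions [L T^-1].
rho (density) has dimensions [L^-3 M].

Left side: [L^-1 M T^-2]
Right side: [L^-1 M T^-2]

Both sides have the same dimensions, so the equation is dimensionally consistent.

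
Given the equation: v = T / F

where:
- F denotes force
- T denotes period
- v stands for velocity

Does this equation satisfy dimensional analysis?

No

F (force) has dimensions [L M T^-2].
T (period) has dimensions [T].
v (velocity) has dimensions [L T^-1].

Left side: [L T^-1]
Right side: [L^-1 M^-1 T^3]

The two sides have different dimensions, so the equation is NOT dimensionally consistent.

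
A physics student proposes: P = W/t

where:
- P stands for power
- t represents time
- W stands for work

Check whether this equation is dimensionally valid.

Yes

P (power) has dimensions [L^2 M T^-3].
t (time) has dimensions [T].
W (work) has dimensions [L^2 M T^-2].

Left side: [L^2 M T^-3]
Right side: [L^2 M T^-3]

Both sides have the same dimensions, so the equation is dimensionally consistent.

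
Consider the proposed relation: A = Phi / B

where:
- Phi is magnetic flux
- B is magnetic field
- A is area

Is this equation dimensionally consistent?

Yes

Phi (magnetic flux) has dimensions [I^-1 L^2 M T^-2].
B (magnetic field) has dimensions [I^-1 M T^-2].
A (area) has dimensions [L^2].

Left side: [L^2]
Right side: [L^2]

Both sides have the same dimensions, so the equation is dimensionally consistent.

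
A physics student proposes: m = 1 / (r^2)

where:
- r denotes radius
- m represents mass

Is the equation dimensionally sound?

No

r (radius) has dimensions [L].
m (mass) has dimensions [M].

Left side: [M]
Right side: [L^-2]

The two sides have different dimensions, so the equation is NOT dimensionally consistent.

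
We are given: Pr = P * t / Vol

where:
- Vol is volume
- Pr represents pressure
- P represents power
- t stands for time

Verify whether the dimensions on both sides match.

Yes

Vol (volume) has dimensions [L^3].
Pr (pressure) has dimensions [L^-1 M T^-2].
P (power) has dimensions [L^2 M T^-3].
t (time) has dimensions [T].

Left side: [L^-1 M T^-2]
Right side: [L^-1 M T^-2]

Both sides have the same dimensions, so the equation is dimensionally consistent.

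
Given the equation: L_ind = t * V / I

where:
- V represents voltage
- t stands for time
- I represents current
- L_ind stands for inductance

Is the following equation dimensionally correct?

Yes

V (voltage) has dimensions [I^-1 L^2 M T^-3].
t (time) has dimensions [T].
I (current) has dimensions [I].
L_ind (inductance) has dimensions [I^-2 L^2 M T^-2].

Left side: [I^-2 L^2 M T^-2]
Right side: [I^-2 L^2 M T^-2]

Both sides have the same dimensions, so the equation is dimensionally consistent.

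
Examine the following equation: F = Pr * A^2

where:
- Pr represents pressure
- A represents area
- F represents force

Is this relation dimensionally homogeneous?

No

Pr (pressure) has dimensions [L^-1 M T^-2].
A (area) has dimensions [L^2].
F (force) has dimensions [L M T^-2].

Left side: [L M T^-2]
Right side: [L^3 M T^-2]

The two sides have different dimensions, so the equation is NOT dimensionally consistent.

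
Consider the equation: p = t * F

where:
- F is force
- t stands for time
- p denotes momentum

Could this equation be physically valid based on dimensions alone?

Yes

F (force) has dimensions [L M T^-2].
t (time) has dimensions [T].
p (momentum) has dimensions [L M T^-1].

Left side: [L M T^-1]
Right side: [L M T^-1]

Both sides have the same dimensions, so the equation is dimensionally consistent.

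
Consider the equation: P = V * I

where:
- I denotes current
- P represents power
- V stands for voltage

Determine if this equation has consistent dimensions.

Yes

I (current) has dimensions [I].
P (power) has dimensions [L^2 M T^-3].
V (voltage) has dimensions [I^-1 L^2 M T^-3].

Left side: [L^2 M T^-3]
Right side: [L^2 M T^-3]

Both sides have the same dimensions, so the equation is dimensionally consistent.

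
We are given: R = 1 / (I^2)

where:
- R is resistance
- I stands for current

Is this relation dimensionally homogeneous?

No

R (resistance) has dimensions [I^-2 L^2 M T^-3].
I (current) has dimensions [I].

Left side: [I^-2 L^2 M T^-3]
Right side: [I^-2]

The two sides have different dimensions, so the equation is NOT dimensionally consistent.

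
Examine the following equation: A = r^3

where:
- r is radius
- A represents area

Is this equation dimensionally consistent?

No

r (radius) has dimensions [L].
A (area) has dimensions [L^2].

Left side: [L^2]
Right side: [L^3]

The two sides have different dimensions, so the equation is NOT dimensionally consistent.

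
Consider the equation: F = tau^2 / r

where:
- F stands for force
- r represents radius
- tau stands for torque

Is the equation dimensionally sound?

No

F (force) has dimensions [L M T^-2].
r (radius) has dimensions [L].
tau (torque) has dimensions [L^2 M T^-2].

Left side: [L M T^-2]
Right side: [L^3 M^2 T^-4]

The two sides have different dimensions, so the equation is NOT dimensionally consistent.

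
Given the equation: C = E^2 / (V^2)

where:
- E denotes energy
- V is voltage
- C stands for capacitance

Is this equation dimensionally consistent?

No

E (energy) has dimensions [L^2 M T^-2].
V (voltage) has dimensions [I^-1 L^2 M T^-3].
C (capacitance) has dimensions [I^2 L^-2 M^-1 T^4].

Left side: [I^2 L^-2 M^-1 T^4]
Right side: [I^2 T^2]

The two sides have different dimensions, so the equation is NOT dimensionally consistent.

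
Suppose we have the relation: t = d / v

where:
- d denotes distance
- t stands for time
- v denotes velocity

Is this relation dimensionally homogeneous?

Yes

d (distance) has dimensions [L].
t (time) has dimensions [T].
v (velocity) has dimensions [L T^-1].

Left side: [T]
Right side: [T]

Both sides have the same dimensions, so the equation is dimensionally consistent.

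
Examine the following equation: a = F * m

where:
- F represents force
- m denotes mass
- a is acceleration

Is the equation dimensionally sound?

No

F (force) has dimensions [L M T^-2].
m (mass) has dimensions [M].
a (acceleration) has dimensions [L T^-2].

Left side: [L T^-2]
Right side: [L M^2 T^-2]

The two sides have different dimensions, so the equation is NOT dimensionally consistent.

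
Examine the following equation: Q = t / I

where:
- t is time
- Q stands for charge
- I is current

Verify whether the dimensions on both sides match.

No

t (time) has dimensions [T].
Q (charge) has dimensions [I T].
I (current) has dimensions [I].

Left side: [I T]
Right side: [I^-1 T]

The two sides have different dimensions, so the equation is NOT dimensionally consistent.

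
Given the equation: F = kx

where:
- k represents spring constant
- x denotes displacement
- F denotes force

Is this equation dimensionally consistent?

Yes

k (spring constant) has dimensions [M T^-2].
x (displacement) has dimensions [L].
F (force) has dimensions [L M T^-2].

Left side: [L M T^-2]
Right side: [L M T^-2]

Both sides have the same dimensions, so the equation is dimensionally consistent.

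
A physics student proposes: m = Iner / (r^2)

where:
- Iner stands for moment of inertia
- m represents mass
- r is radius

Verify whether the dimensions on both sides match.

Yes

Iner (moment of inertia) has dimensions [L^2 M].
m (mass) has dimensions [M].
r (radius) has dimensions [L].

Left side: [M]
Right side: [M]

Both sides have the same dimensions, so the equation is dimensionally consistent.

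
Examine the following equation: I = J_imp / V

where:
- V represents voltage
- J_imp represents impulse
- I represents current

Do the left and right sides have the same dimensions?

No

V (voltage) has dimensions [I^-1 L^2 M T^-3].
J_imp (impulse) has dimensions [L M T^-1].
I (current) has dimensions [I].

Left side: [I]
Right side: [I L^-1 T^2]

The two sides have different dimensions, so the equation is NOT dimensionally consistent.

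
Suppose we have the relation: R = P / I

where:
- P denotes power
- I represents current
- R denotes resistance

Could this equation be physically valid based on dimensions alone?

No

P (power) has dimensions [L^2 M T^-3].
I (current) has dimensions [I].
R (resistance) has dimensions [I^-2 L^2 M T^-3].

Left side: [I^-2 L^2 M T^-3]
Right side: [I^-1 L^2 M T^-3]

The two sides have different dimensions, so the equation is NOT dimensionally consistent.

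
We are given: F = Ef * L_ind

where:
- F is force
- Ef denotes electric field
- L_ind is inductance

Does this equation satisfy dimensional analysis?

No

F (force) has dimensions [L M T^-2].
Ef (electric field) has dimensions [I^-1 L M T^-3].
L_ind (inductance) has dimensions [I^-2 L^2 M T^-2].

Left side: [L M T^-2]
Right side: [I^-3 L^3 M^2 T^-5]

The two sides have different dimensions, so the equation is NOT dimensionally consistent.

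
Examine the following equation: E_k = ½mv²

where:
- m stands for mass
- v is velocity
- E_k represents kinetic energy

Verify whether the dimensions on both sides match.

Yes

m (mass) has dimensions [M].
v (velocity) has dimensions [L T^-1].
E_k (kinetic energy) has dimensions [L^2 M T^-2].

Left side: [L^2 M T^-2]
Right side: [L^2 M T^-2]

Both sides have the same dimensions, so the equation is dimensionally consistent.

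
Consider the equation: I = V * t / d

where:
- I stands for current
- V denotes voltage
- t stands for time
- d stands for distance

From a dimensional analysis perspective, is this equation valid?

No

I (current) has dimensions [I].
V (voltage) has dimensions [I^-1 L^2 M T^-3].
t (time) has dimensions [T].
d (distance) has dimensions [L].

Left side: [I]
Right side: [I^-1 L M T^-2]

The two sides have different dimensions, so the equation is NOT dimensionally consistent.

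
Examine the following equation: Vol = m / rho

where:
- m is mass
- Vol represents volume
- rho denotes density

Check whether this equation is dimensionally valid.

Yes

m (mass) has dimensions [M].
Vol (volume) has dimensions [L^3].
rho (density) has dimensions [L^-3 M].

Left side: [L^3]
Right side: [L^3]

Both sides have the same dimensions, so the equation is dimensionally consistent.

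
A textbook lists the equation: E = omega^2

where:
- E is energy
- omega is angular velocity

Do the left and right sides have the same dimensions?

No

E (energy) has dimensions [L^2 M T^-2].
omega (angular velocity) has dimensions [T^-1].

Left side: [L^2 M T^-2]
Right side: [T^-2]

The two sides have different dimensions, so the equation is NOT dimensionally consistent.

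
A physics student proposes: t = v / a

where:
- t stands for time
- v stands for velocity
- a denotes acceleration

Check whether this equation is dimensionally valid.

Yes

t (time) has dimensions [T].
v (velocity) has dimensions [L T^-1].
a (acceleration) has dimensions [L T^-2].

Left side: [T]
Right side: [T]

Both sides have the same dimensions, so the equation is dimensionally consistent.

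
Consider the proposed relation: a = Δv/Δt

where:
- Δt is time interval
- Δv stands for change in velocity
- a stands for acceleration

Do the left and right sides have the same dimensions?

Yes

Δt (time interval) has dimensions [T].
Δv (change in velocity) has dimensions [L T^-1].
a (acceleration) has dimensions [L T^-2].

Left side: [L T^-2]
Right side: [L T^-2]

Both sides have the same dimensions, so the equation is dimensionally consistent.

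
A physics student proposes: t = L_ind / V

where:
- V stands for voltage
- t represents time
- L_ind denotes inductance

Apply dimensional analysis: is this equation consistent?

No

V (voltage) has dimensions [I^-1 L^2 M T^-3].
t (time) has dimensions [T].
L_ind (inductance) has dimensions [I^-2 L^2 M T^-2].

Left side: [T]
Right side: [I^-1 T]

The two sides have different dimensions, so the equation is NOT dimensionally consistent.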